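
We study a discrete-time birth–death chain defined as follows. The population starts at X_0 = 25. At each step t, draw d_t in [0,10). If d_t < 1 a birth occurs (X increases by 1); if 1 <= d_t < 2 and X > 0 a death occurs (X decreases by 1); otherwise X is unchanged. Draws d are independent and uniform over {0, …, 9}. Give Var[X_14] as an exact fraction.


X can drop by at most 1 per step and X_0 = 25 > T = 14, so X_t >= 25 − t >= 11 > 0 for every t <= 14: the floor at 0 (the 'and X > 0' condition) never binds. Hence X_14 = X_0 + Σ_{t<14} Y_t with i.i.d. increments Y_t = y(d_t) ∈ {+1, −1, 0}.
Outcome values over d=0..9: [1, -1, 0, 0, 0, 0, 0, 0, 0, 0]
Σy = 0, Σy² = 2, M = 10
μ = 0/10 = 0,  σ² = 2/10 − (0)² = 1/5
Independent increments: Var[X_14] = 14·σ² = 14·(1/5) = 14/5

14/5


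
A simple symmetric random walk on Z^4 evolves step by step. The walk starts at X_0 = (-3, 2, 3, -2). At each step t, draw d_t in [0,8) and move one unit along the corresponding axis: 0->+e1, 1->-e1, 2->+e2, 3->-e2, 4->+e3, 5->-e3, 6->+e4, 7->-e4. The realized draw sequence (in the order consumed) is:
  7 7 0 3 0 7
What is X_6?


t=0: X=(-3, 2, 3, -2), d=7 → -e4, X_1=(-3, 2, 3, -3)
t=1: X=(-3, 2, 3, -3), d=7 → -e4, X_2=(-3, 2, 3, -4)
t=2: X=(-3, 2, 3, -4), d=0 → +e1, X_3=(-2, 2, 3, -4)
t=3: X=(-2, 2, 3, -4), d=3 → -e2, X_4=(-2, 1, 3, -4)
t=4: X=(-2, 1, 3, -4), d=0 → +e1, X_5=(-1, 1, 3, -4)
t=5: X=(-1, 1, 3, -4), d=7 → -e4, X_6=(-1, 1, 3, -5)

(-1, 1, 3, -5)


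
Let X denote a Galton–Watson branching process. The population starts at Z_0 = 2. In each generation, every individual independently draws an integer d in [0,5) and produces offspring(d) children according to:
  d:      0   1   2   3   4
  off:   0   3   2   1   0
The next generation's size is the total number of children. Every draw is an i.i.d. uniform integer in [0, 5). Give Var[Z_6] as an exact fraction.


Outcome values over d=0..4: [0, 3, 2, 1, 0]
Σy = 6, Σy² = 14, M = 5
μ = 6/5 = 6/5,  σ² = 14/5 − (6/5)² = 34/25
V_0 = 0, E_0 = 2
V_1 = 34/25·E_0 + (6/5)²·V_0 = 68/25;  E_1 = 12/5
V_2 = 34/25·E_1 + (6/5)²·V_1 = 4488/625;  E_2 = 72/25
V_3 = 34/25·E_2 + (6/5)²·V_2 = 222768/15625;  E_3 = 432/125
V_4 = 34/25·E_3 + (6/5)²·V_3 = 9855648/390625;  E_4 = 2592/625
V_5 = 34/25·E_4 + (6/5)²·V_4 = 409883328/9765625;  E_5 = 15552/3125
V_6 = 34/25·E_5 + (6/5)²·V_5 = 16408199808/244140625;  E_6 = 93312/15625

16408199808/244140625


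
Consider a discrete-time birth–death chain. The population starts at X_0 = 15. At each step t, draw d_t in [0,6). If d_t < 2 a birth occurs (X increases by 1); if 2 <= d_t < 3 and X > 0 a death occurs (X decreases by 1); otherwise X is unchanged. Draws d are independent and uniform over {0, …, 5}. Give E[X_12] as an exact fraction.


X can drop by at most 1 per step and X_0 = 15 > T = 12, so X_t >= 15 − t >= 3 > 0 for every t <= 12: the floor at 0 (the 'and X > 0' condition) never binds. Hence X_12 = X_0 + Σ_{t<12} Y_t with i.i.d. increments Y_t = y(d_t) ∈ {+1, −1, 0}.
Outcome values over d=0..5: [1, 1, -1, 0, 0, 0]
Σy = 1, Σy² = 3, M = 6
μ = 1/6 = 1/6,  σ² = 3/6 − (1/6)² = 17/36
E[X_12] = 15 + 12·(1/6) = 17

17


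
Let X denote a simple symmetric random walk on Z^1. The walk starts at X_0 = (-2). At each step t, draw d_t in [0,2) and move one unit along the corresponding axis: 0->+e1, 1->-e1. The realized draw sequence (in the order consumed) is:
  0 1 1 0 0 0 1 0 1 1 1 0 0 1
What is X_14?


(-2)

t=0: X=(-2), d=0 → +e1, X_1=(-1)
t=1: X=(-1), d=1 → -e1, X_2=(-2)
t=2: X=(-2), d=1 → -e1, X_3=(-3)
t=3: X=(-3), d=0 → +e1, X_4=(-2)
t=4: X=(-2), d=0 → +e1, X_5=(-1)
t=5: X=(-1), d=0 → +e1, X_6=(0)
t=6: X=(0), d=1 → -e1, X_7=(-1)
t=7: X=(-1), d=0 → +e1, X_8=(0)
t=8: X=(0), d=1 → -e1, X_9=(-1)
t=9: X=(-1), d=1 → -e1, X_10=(-2)
t=10: X=(-2), d=1 → -e1, X_11=(-3)
t=11: X=(-3), d=0 → +e1, X_12=(-2)
t=12: X=(-2), d=0 → +e1, X_13=(-1)
t=13: X=(-1), d=1 → -e1, X_14=(-2)


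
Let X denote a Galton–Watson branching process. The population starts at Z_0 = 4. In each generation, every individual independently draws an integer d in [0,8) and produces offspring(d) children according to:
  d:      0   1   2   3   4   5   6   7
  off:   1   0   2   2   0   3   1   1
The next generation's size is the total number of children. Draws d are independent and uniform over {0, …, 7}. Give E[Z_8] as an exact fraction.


Outcome values over d=0..7: [1, 0, 2, 2, 0, 3, 1, 1]
Σy = 10, Σy² = 20, M = 8
μ = 10/8 = 5/4,  σ² = 20/8 − (5/4)² = 15/16
E[Z_0] = 4
E[Z_1] = 5/4·E[Z_0] = 5
E[Z_2] = 5/4·E[Z_1] = 25/4
E[Z_3] = 5/4·E[Z_2] = 125/16
E[Z_4] = 5/4·E[Z_3] = 625/64
E[Z_5] = 5/4·E[Z_4] = 3125/256
E[Z_6] = 5/4·E[Z_5] = 15625/1024
E[Z_7] = 5/4·E[Z_6] = 78125/4096
E[Z_8] = 5/4·E[Z_7] = 390625/16384

390625/16384


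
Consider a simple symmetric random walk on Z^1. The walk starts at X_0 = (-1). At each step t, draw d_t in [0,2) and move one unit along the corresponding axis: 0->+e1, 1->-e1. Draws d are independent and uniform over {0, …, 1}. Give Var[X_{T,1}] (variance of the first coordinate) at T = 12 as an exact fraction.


Outcome values over d=0..1: [1, -1]
Σy = 0, Σy² = 2, M = 2
μ = 0/2 = 0,  σ² = 2/2 − (0)² = 1
Independent increments: Var[X_12] = 12·σ² = 12·(1) = 12

12


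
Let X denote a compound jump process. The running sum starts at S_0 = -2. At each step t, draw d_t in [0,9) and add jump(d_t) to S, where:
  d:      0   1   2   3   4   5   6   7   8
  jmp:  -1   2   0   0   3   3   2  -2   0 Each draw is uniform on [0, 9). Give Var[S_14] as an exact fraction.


Outcome values over d=0..8: [-1, 2, 0, 0, 3, 3, 2, -2, 0]
Σy = 7, Σy² = 31, M = 9
μ = 7/9 = 7/9,  σ² = 31/9 − (7/9)² = 230/81
Independent increments: Var[S_14] = 14·σ² = 14·(230/81) = 3220/81

3220/81


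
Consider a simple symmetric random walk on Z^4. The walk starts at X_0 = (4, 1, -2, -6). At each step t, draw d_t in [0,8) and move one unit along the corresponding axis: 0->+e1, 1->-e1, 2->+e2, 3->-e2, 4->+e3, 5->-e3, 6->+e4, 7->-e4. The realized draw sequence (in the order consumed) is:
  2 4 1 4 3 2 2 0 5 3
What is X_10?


t=0: X=(4, 1, -2, -6), d=2 → +e2, X_1=(4, 2, -2, -6)
t=1: X=(4, 2, -2, -6), d=4 → +e3, X_2=(4, 2, -1, -6)
t=2: X=(4, 2, -1, -6), d=1 → -e1, X_3=(3, 2, -1, -6)
t=3: X=(3, 2, -1, -6), d=4 → +e3, X_4=(3, 2, 0, -6)
t=4: X=(3, 2, 0, -6), d=3 → -e2, X_5=(3, 1, 0, -6)
t=5: X=(3, 1, 0, -6), d=2 → +e2, X_6=(3, 2, 0, -6)
t=6: X=(3, 2, 0, -6), d=2 → +e2, X_7=(3, 3, 0, -6)
t=7: X=(3, 3, 0, -6), d=0 → +e1, X_8=(4, 3, 0, -6)
t=8: X=(4, 3, 0, -6), d=5 → -e3, X_9=(4, 3, -1, -6)
t=9: X=(4, 3, -1, -6), d=3 → -e2, X_10=(4, 2, -1, -6)

(4, 2, -1, -6)


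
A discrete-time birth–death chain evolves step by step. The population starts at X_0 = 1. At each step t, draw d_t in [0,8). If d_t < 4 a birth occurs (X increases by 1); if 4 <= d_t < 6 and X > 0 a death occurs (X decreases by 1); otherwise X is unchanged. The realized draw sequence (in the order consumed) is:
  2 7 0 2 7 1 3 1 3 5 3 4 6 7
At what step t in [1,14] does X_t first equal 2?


1

t=0: X=1, d=2 → birth, X_1=2
t=1: X=2, d=7 → hold, X_2=2
t=2: X=2, d=0 → birth, X_3=3
t=3: X=3, d=2 → birth, X_4=4
t=4: X=4, d=7 → hold, X_5=4
t=5: X=4, d=1 → birth, X_6=5
t=6: X=5, d=3 → birth, X_7=6
t=7: X=6, d=1 → birth, X_8=7
t=8: X=7, d=3 → birth, X_9=8
t=9: X=8, d=5 → death, X_10=7
t=10: X=7, d=3 → birth, X_11=8
t=11: X=8, d=4 → death, X_12=7
t=12: X=7, d=6 → hold, X_13=7
t=13: X=7, d=7 → hold, X_14=7


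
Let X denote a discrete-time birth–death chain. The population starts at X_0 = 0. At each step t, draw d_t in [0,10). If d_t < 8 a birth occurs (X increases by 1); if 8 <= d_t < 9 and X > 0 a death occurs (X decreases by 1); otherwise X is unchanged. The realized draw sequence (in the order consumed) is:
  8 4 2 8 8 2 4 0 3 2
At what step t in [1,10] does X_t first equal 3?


t=0: X=0, d=8 → hold, X_1=0
t=1: X=0, d=4 → birth, X_2=1
t=2: X=1, d=2 → birth, X_3=2
t=3: X=2, d=8 → death, X_4=1
t=4: X=1, d=8 → death, X_5=0
t=5: X=0, d=2 → birth, X_6=1
t=6: X=1, d=4 → birth, X_7=2
t=7: X=2, d=0 → birth, X_8=3
t=8: X=3, d=3 → birth, X_9=4
t=9: X=4, d=2 → birth, X_10=5

8


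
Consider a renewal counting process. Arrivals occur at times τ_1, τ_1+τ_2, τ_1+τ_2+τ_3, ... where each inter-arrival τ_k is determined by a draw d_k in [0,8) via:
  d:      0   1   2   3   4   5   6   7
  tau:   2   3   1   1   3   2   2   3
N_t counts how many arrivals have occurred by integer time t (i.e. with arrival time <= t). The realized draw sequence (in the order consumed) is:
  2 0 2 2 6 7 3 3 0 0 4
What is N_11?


7

draw d_1=2: τ_1=1, arrival time A_1=1
draw d_2=0: τ_2=2, arrival time A_2=3
draw d_3=2: τ_3=1, arrival time A_3=4
draw d_4=2: τ_4=1, arrival time A_4=5
draw d_5=6: τ_5=2, arrival time A_5=7
draw d_6=7: τ_6=3, arrival time A_6=10
draw d_7=3: τ_7=1, arrival time A_7=11
draw d_8=3: τ_8=1, arrival time A_8=12
draw d_9=0: τ_9=2, arrival time A_9=14
draw d_10=0: τ_10=2, arrival time A_10=16
draw d_11=4: τ_11=3, arrival time A_11=19
N_t over t=0..11: 0:0 1:1 2:1 3:2 4:3 5:4 6:4 7:5 8:5 9:5 10:6 11:7


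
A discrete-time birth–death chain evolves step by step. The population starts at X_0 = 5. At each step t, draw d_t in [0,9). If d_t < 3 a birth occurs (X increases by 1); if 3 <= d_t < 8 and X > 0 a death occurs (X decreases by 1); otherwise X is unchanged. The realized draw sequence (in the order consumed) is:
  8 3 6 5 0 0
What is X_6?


4

t=0: X=5, d=8 → hold, X_1=5
t=1: X=5, d=3 → death, X_2=4
t=2: X=4, d=6 → death, X_3=3
t=3: X=3, d=5 → death, X_4=2
t=4: X=2, d=0 → birth, X_5=3
t=5: X=3, d=0 → birth, X_6=4


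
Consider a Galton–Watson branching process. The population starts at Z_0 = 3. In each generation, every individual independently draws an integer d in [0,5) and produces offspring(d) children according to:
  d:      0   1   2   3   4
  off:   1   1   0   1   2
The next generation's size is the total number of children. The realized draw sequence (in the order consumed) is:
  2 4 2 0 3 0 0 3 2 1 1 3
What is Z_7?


gen 0: Z_0=3, draws=[2, 4, 2], offspring=[0, 2, 0], Z_1=2
gen 1: Z_1=2, draws=[0, 3], offspring=[1, 1], Z_2=2
gen 2: Z_2=2, draws=[0, 0], offspring=[1, 1], Z_3=2
gen 3: Z_3=2, draws=[3, 2], offspring=[1, 0], Z_4=1
gen 4: Z_4=1, draws=[1], offspring=[1], Z_5=1
gen 5: Z_5=1, draws=[1], offspring=[1], Z_6=1
gen 6: Z_6=1, draws=[3], offspring=[1], Z_7=1

1


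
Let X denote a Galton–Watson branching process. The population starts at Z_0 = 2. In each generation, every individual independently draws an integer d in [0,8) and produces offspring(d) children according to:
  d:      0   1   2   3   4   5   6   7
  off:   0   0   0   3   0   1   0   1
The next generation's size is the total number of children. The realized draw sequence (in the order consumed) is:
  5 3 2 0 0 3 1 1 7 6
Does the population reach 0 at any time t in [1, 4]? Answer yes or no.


yes

gen 0: Z_0=2, draws=[5, 3], offspring=[1, 3], Z_1=4
gen 1: Z_1=4, draws=[2, 0, 0, 3], offspring=[0, 0, 0, 3], Z_2=3
gen 2: Z_2=3, draws=[1, 1, 7], offspring=[0, 0, 1], Z_3=1
gen 3: Z_3=1, draws=[6], offspring=[0], Z_4=0


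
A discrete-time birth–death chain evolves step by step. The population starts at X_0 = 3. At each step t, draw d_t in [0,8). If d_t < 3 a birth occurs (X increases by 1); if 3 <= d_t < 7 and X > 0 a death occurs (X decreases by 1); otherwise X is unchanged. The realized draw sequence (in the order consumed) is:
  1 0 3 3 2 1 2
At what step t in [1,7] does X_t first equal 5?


2

t=0: X=3, d=1 → birth, X_1=4
t=1: X=4, d=0 → birth, X_2=5
t=2: X=5, d=3 → death, X_3=4
t=3: X=4, d=3 → death, X_4=3
t=4: X=3, d=2 → birth, X_5=4
t=5: X=4, d=1 → birth, X_6=5
t=6: X=5, d=2 → birth, X_7=6


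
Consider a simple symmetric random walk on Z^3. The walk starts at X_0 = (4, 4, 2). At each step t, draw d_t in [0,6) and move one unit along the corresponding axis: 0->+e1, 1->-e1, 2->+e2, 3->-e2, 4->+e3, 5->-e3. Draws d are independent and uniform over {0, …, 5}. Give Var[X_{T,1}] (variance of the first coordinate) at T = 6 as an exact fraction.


Outcome values over d=0..5: [1, -1, 0, 0, 0, 0]
Σy = 0, Σy² = 2, M = 6
μ = 0/6 = 0,  σ² = 2/6 − (0)² = 1/3
Independent increments: Var[X_6] = 6·σ² = 6·(1/3) = 2

2


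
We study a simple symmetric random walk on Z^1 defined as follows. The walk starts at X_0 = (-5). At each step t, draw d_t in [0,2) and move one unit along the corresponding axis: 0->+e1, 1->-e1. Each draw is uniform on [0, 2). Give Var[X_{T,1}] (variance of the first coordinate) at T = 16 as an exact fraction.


16

Outcome values over d=0..1: [1, -1]
Σy = 0, Σy² = 2, M = 2
μ = 0/2 = 0,  σ² = 2/2 − (0)² = 1
Independent increments: Var[X_16] = 16·σ² = 16·(1) = 16


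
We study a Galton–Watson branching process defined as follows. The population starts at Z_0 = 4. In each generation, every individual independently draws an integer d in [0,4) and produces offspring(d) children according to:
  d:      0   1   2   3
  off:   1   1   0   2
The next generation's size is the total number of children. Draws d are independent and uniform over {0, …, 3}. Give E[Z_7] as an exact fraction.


4

Outcome values over d=0..3: [1, 1, 0, 2]
Σy = 4, Σy² = 6, M = 4
μ = 4/4 = 1,  σ² = 6/4 − (1)² = 1/2
E[Z_0] = 4
E[Z_1] = 1·E[Z_0] = 4
E[Z_2] = 1·E[Z_1] = 4
E[Z_3] = 1·E[Z_2] = 4
E[Z_4] = 1·E[Z_3] = 4
E[Z_5] = 1·E[Z_4] = 4
E[Z_6] = 1·E[Z_5] = 4
E[Z_7] = 1·E[Z_6] = 4


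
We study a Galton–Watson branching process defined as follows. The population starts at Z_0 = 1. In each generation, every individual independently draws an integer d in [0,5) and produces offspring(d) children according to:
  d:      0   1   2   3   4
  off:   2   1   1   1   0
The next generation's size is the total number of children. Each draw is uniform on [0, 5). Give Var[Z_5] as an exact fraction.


Outcome values over d=0..4: [2, 1, 1, 1, 0]
Σy = 5, Σy² = 7, M = 5
μ = 5/5 = 1,  σ² = 7/5 − (1)² = 2/5
V_0 = 0, E_0 = 1
V_1 = 2/5·E_0 + (1)²·V_0 = 2/5;  E_1 = 1
V_2 = 2/5·E_1 + (1)²·V_1 = 4/5;  E_2 = 1
V_3 = 2/5·E_2 + (1)²·V_2 = 6/5;  E_3 = 1
V_4 = 2/5·E_3 + (1)²·V_3 = 8/5;  E_4 = 1
V_5 = 2/5·E_4 + (1)²·V_4 = 2;  E_5 = 1

2


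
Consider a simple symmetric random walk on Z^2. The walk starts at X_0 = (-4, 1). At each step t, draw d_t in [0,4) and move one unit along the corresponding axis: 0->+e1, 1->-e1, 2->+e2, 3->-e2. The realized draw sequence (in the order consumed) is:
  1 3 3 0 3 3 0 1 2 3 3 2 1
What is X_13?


(-5, -3)

t=0: X=(-4, 1), d=1 → -e1, X_1=(-5, 1)
t=1: X=(-5, 1), d=3 → -e2, X_2=(-5, 0)
t=2: X=(-5, 0), d=3 → -e2, X_3=(-5, -1)
t=3: X=(-5, -1), d=0 → +e1, X_4=(-4, -1)
t=4: X=(-4, -1), d=3 → -e2, X_5=(-4, -2)
t=5: X=(-4, -2), d=3 → -e2, X_6=(-4, -3)
t=6: X=(-4, -3), d=0 → +e1, X_7=(-3, -3)
t=7: X=(-3, -3), d=1 → -e1, X_8=(-4, -3)
t=8: X=(-4, -3), d=2 → +e2, X_9=(-4, -2)
t=9: X=(-4, -2), d=3 → -e2, X_10=(-4, -3)
t=10: X=(-4, -3), d=3 → -e2, X_11=(-4, -4)
t=11: X=(-4, -4), d=2 → +e2, X_12=(-4, -3)
t=12: X=(-4, -3), d=1 → -e1, X_13=(-5, -3)


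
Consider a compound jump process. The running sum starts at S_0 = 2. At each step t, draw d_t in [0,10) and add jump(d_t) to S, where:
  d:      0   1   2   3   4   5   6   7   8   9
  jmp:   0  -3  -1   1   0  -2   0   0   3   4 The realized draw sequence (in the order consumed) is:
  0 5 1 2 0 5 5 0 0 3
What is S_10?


-7

t=0: S=2, d=0, jump=0, S_1=2
t=1: S=2, d=5, jump=-2, S_2=0
t=2: S=0, d=1, jump=-3, S_3=-3
t=3: S=-3, d=2, jump=-1, S_4=-4
t=4: S=-4, d=0, jump=0, S_5=-4
t=5: S=-4, d=5, jump=-2, S_6=-6
t=6: S=-6, d=5, jump=-2, S_7=-8
t=7: S=-8, d=0, jump=0, S_8=-8
t=8: S=-8, d=0, jump=0, S_9=-8
t=9: S=-8, d=3, jump=1, S_10=-7


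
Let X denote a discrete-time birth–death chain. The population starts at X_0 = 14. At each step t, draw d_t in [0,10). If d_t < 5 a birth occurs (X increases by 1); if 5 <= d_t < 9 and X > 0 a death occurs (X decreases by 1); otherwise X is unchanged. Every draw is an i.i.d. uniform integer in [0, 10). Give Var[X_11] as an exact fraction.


979/100

X can drop by at most 1 per step and X_0 = 14 > T = 11, so X_t >= 14 − t >= 3 > 0 for every t <= 11: the floor at 0 (the 'and X > 0' condition) never binds. Hence X_11 = X_0 + Σ_{t<11} Y_t with i.i.d. increments Y_t = y(d_t) ∈ {+1, −1, 0}.
Outcome values over d=0..9: [1, 1, 1, 1, 1, -1, -1, -1, -1, 0]
Σy = 1, Σy² = 9, M = 10
μ = 1/10 = 1/10,  σ² = 9/10 − (1/10)² = 89/100
Independent increments: Var[X_11] = 11·σ² = 11·(89/100) = 979/100


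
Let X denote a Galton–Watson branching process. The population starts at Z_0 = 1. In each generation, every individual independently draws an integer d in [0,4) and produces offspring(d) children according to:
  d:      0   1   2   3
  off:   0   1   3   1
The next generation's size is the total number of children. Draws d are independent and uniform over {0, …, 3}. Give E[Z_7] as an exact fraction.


Outcome values over d=0..3: [0, 1, 3, 1]
Σy = 5, Σy² = 11, M = 4
μ = 5/4 = 5/4,  σ² = 11/4 − (5/4)² = 19/16
E[Z_0] = 1
E[Z_1] = 5/4·E[Z_0] = 5/4
E[Z_2] = 5/4·E[Z_1] = 25/16
E[Z_3] = 5/4·E[Z_2] = 125/64
E[Z_4] = 5/4·E[Z_3] = 625/256
E[Z_5] = 5/4·E[Z_4] = 3125/1024
E[Z_6] = 5/4·E[Z_5] = 15625/4096
E[Z_7] = 5/4·E[Z_6] = 78125/16384

78125/16384


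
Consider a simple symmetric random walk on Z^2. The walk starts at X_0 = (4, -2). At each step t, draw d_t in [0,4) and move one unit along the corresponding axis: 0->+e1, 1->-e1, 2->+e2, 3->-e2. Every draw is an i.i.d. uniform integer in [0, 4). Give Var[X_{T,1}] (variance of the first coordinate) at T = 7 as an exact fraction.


7/2

Outcome values over d=0..3: [1, -1, 0, 0]
Σy = 0, Σy² = 2, M = 4
μ = 0/4 = 0,  σ² = 2/4 − (0)² = 1/2
Independent increments: Var[X_7] = 7·σ² = 7·(1/2) = 7/2


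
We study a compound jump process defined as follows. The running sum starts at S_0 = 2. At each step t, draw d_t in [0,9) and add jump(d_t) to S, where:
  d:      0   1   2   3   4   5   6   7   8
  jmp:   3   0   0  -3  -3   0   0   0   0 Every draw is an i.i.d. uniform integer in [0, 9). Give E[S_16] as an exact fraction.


Outcome values over d=0..8: [3, 0, 0, -3, -3, 0, 0, 0, 0]
Σy = -3, Σy² = 27, M = 9
μ = -3/9 = -1/3,  σ² = 27/9 − (-1/3)² = 26/9
E[S_16] = 2 + 16·(-1/3) = -10/3

-10/3


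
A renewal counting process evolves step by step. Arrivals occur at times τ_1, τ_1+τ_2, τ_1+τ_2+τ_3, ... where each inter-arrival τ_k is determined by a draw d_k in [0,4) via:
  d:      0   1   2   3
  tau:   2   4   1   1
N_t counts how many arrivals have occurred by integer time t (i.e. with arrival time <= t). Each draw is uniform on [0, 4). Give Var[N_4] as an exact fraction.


Inter-arrival values over d=0..3: [2, 4, 1, 1]
Each d has probability 1/4, so the pmf of τ is: f(1) = 1/2, f(2) = 1/4, f(4) = 1/4
Let p_n(j) = P(N_n = j), with p_0 = [1]. Condition on τ_1: p_n(0) = P(τ > n), and for j >= 1, p_n(j) = Σ_{k<=n} f(k)·p_{n−k}(j−1)
p_1 = [1/2, 1/2]  (j = 0..1)
p_2 = [1/4, 1/2, 1/4]  (j = 0..2)
p_3 = [1/4, 1/4, 3/8, 1/8]  (j = 0..3)
p_4 = [0, 7/16, 1/4, 1/4, 1/16]  (j = 0..4)
E[N_4] = Σ j·p_4(j) = 31/16;  E[N_4²] = Σ j²·p_4(j) = 75/16
Var[N_4] = 75/16 − (31/16)² = 239/256

239/256


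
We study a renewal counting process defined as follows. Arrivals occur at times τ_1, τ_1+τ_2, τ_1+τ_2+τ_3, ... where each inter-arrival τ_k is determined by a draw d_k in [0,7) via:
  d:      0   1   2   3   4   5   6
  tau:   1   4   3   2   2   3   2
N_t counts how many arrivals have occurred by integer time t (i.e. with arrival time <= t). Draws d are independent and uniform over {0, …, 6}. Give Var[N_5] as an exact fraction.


Inter-arrival values over d=0..6: [1, 4, 3, 2, 2, 3, 2]
Each d has probability 1/7, so the pmf of τ is: f(1) = 1/7, f(2) = 3/7, f(3) = 2/7, f(4) = 1/7
Let p_n(j) = P(N_n = j), with p_0 = [1]. Condition on τ_1: p_n(0) = P(τ > n), and for j >= 1, p_n(j) = Σ_{k<=n} f(k)·p_{n−k}(j−1)
p_1 = [6/7, 1/7]  (j = 0..1)
p_2 = [3/7, 27/49, 1/49]  (j = 0..2)
p_3 = [1/7, 5/7, 48/343, 1/343]  (j = 0..3)
p_4 = [0, 29/49, 130/343, 69/2401, 1/2401]  (j = 0..4)
p_5 = [0, 15/49, 195/343, 288/2401, 90/16807, 1/16807]  (j = 0..5)
E[N_5] = Σ j·p_5(j) = 30668/16807;  E[N_5²] = Σ j²·p_5(j) = 62974/16807
Var[N_5] = 62974/16807 − (30668/16807)² = 117877794/282475249

117877794/282475249


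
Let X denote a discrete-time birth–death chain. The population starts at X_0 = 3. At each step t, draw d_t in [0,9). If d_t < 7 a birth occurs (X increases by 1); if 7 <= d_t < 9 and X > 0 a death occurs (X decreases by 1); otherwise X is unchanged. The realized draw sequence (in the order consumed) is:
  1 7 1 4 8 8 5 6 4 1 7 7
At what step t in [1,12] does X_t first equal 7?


10

t=0: X=3, d=1 → birth, X_1=4
t=1: X=4, d=7 → death, X_2=3
t=2: X=3, d=1 → birth, X_3=4
t=3: X=4, d=4 → birth, X_4=5
t=4: X=5, d=8 → death, X_5=4
t=5: X=4, d=8 → death, X_6=3
t=6: X=3, d=5 → birth, X_7=4
t=7: X=4, d=6 → birth, X_8=5
t=8: X=5, d=4 → birth, X_9=6
t=9: X=6, d=1 → birth, X_10=7
t=10: X=7, d=7 → death, X_11=6
t=11: X=6, d=7 → death, X_12=5


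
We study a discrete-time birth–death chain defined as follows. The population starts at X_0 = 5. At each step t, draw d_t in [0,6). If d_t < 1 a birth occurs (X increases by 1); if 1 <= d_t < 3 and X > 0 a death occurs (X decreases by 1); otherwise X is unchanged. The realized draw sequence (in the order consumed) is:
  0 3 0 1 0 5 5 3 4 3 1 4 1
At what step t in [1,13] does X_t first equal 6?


1

t=0: X=5, d=0 → birth, X_1=6
t=1: X=6, d=3 → hold, X_2=6
t=2: X=6, d=0 → birth, X_3=7
t=3: X=7, d=1 → death, X_4=6
t=4: X=6, d=0 → birth, X_5=7
t=5: X=7, d=5 → hold, X_6=7
t=6: X=7, d=5 → hold, X_7=7
t=7: X=7, d=3 → hold, X_8=7
t=8: X=7, d=4 → hold, X_9=7
t=9: X=7, d=3 → hold, X_10=7
t=10: X=7, d=1 → death, X_11=6
t=11: X=6, d=4 → hold, X_12=6
t=12: X=6, d=1 → death, X_13=5


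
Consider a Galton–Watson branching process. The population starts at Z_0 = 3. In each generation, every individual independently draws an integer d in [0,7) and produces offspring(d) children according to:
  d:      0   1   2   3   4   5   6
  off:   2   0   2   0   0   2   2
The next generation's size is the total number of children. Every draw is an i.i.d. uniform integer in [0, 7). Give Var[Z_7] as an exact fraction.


48077129908224/678223072849

Outcome values over d=0..6: [2, 0, 2, 0, 0, 2, 2]
Σy = 8, Σy² = 16, M = 7
μ = 8/7 = 8/7,  σ² = 16/7 − (8/7)² = 48/49
V_0 = 0, E_0 = 3
V_1 = 48/49·E_0 + (8/7)²·V_0 = 144/49;  E_1 = 24/7
V_2 = 48/49·E_1 + (8/7)²·V_1 = 17280/2401;  E_2 = 192/49
V_3 = 48/49·E_2 + (8/7)²·V_2 = 1557504/117649;  E_3 = 1536/343
V_4 = 48/49·E_3 + (8/7)²·V_3 = 124968960/5764801;  E_4 = 12288/2401
V_5 = 48/49·E_4 + (8/7)²·V_4 = 9414180864/282475249;  E_5 = 98304/16807
V_6 = 48/49·E_5 + (8/7)²·V_5 = 681812951040/13841287201;  E_6 = 786432/117649
V_7 = 48/49·E_6 + (8/7)²·V_6 = 48077129908224/678223072849;  E_7 = 6291456/823543


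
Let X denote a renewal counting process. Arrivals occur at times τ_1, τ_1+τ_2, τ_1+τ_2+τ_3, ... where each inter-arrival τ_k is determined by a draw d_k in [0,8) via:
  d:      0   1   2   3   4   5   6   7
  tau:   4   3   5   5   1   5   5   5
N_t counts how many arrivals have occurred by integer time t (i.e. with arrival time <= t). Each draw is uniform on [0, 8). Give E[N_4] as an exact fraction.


Inter-arrival values over d=0..7: [4, 3, 5, 5, 1, 5, 5, 5]
Each d has probability 1/8, so the pmf of τ is: f(1) = 1/8, f(3) = 1/8, f(4) = 1/8, f(5) = 5/8
Renewal equation for m(n) = E[N_n]: condition on τ_1 = k (if k <= n, one arrival plus a fresh copy on the remaining n−k steps): m(n) = F(n) + Σ_{k<=n} f(k)·m(n−k), where F(n) = P(τ <= n) and m(0) = 0
m(1) = F(1) = 1/8
m(2) = F(2) + f(1)·m(1) = 1/8 + 1/8·1/8 = 9/64
m(3) = F(3) + f(1)·m(2) = 1/4 + 1/8·9/64 = 137/512
m(4) = F(4) + f(1)·m(3) + f(3)·m(1) = 3/8 + 1/8·137/512 + 1/8·1/8 = 1737/4096
E[N_4] = m(4) = 1737/4096

1737/4096


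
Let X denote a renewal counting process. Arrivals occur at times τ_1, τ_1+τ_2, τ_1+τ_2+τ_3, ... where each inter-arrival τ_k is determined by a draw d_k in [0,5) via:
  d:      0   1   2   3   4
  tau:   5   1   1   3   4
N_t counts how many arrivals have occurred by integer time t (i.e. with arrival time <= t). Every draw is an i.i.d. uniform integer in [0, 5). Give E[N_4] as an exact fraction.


Inter-arrival values over d=0..4: [5, 1, 1, 3, 4]
Each d has probability 1/5, so the pmf of τ is: f(1) = 2/5, f(3) = 1/5, f(4) = 1/5, f(5) = 1/5
Renewal equation for m(n) = E[N_n]: condition on τ_1 = k (if k <= n, one arrival plus a fresh copy on the remaining n−k steps): m(n) = F(n) + Σ_{k<=n} f(k)·m(n−k), where F(n) = P(τ <= n) and m(0) = 0
m(1) = F(1) = 2/5
m(2) = F(2) + f(1)·m(1) = 2/5 + 2/5·2/5 = 14/25
m(3) = F(3) + f(1)·m(2) = 3/5 + 2/5·14/25 = 103/125
m(4) = F(4) + f(1)·m(3) + f(3)·m(1) = 4/5 + 2/5·103/125 + 1/5·2/5 = 756/625
E[N_4] = m(4) = 756/625

756/625


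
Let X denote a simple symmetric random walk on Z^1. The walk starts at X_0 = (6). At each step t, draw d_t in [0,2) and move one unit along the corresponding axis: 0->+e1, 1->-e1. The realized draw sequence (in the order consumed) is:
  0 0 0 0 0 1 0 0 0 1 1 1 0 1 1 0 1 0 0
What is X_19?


(11)

t=0: X=(6), d=0 → +e1, X_1=(7)
t=1: X=(7), d=0 → +e1, X_2=(8)
t=2: X=(8), d=0 → +e1, X_3=(9)
t=3: X=(9), d=0 → +e1, X_4=(10)
t=4: X=(10), d=0 → +e1, X_5=(11)
t=5: X=(11), d=1 → -e1, X_6=(10)
t=6: X=(10), d=0 → +e1, X_7=(11)
t=7: X=(11), d=0 → +e1, X_8=(12)
t=8: X=(12), d=0 → +e1, X_9=(13)
t=9: X=(13), d=1 → -e1, X_10=(12)
t=10: X=(12), d=1 → -e1, X_11=(11)
t=11: X=(11), d=1 → -e1, X_12=(10)
t=12: X=(10), d=0 → +e1, X_13=(11)
t=13: X=(11), d=1 → -e1, X_14=(10)
t=14: X=(10), d=1 → -e1, X_15=(9)
t=15: X=(9), d=0 → +e1, X_16=(10)
t=16: X=(10), d=1 → -e1, X_17=(9)
t=17: X=(9), d=0 → +e1, X_18=(10)
t=18: X=(10), d=0 → +e1, X_19=(11)


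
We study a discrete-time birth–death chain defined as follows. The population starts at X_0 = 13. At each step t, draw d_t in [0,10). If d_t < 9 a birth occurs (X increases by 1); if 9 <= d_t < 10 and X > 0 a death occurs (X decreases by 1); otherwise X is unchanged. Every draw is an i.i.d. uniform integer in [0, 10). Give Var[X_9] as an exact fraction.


81/25

X can drop by at most 1 per step and X_0 = 13 > T = 9, so X_t >= 13 − t >= 4 > 0 for every t <= 9: the floor at 0 (the 'and X > 0' condition) never binds. Hence X_9 = X_0 + Σ_{t<9} Y_t with i.i.d. increments Y_t = y(d_t) ∈ {+1, −1, 0}.
Outcome values over d=0..9: [1, 1, 1, 1, 1, 1, 1, 1, 1, -1]
Σy = 8, Σy² = 10, M = 10
μ = 8/10 = 4/5,  σ² = 10/10 − (4/5)² = 9/25
Independent increments: Var[X_9] = 9·σ² = 9·(9/25) = 81/25


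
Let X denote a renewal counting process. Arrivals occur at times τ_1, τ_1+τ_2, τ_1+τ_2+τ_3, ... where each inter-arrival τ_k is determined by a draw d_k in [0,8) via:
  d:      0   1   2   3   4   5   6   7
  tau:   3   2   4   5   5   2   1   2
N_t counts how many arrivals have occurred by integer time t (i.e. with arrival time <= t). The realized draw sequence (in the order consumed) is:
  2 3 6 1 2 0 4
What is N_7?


1

draw d_1=2: τ_1=4, arrival time A_1=4
draw d_2=3: τ_2=5, arrival time A_2=9
draw d_3=6: τ_3=1, arrival time A_3=10
draw d_4=1: τ_4=2, arrival time A_4=12
draw d_5=2: τ_5=4, arrival time A_5=16
draw d_6=0: τ_6=3, arrival time A_6=19
draw d_7=4: τ_7=5, arrival time A_7=24
N_t over t=0..7: 0:0 1:0 2:0 3:0 4:1 5:1 6:1 7:1


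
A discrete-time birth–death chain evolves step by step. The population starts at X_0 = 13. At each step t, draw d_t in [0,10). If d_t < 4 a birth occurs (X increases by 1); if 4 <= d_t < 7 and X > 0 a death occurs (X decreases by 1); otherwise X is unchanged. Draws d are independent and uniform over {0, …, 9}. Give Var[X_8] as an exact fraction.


X can drop by at most 1 per step and X_0 = 13 > T = 8, so X_t >= 13 − t >= 5 > 0 for every t <= 8: the floor at 0 (the 'and X > 0' condition) never binds. Hence X_8 = X_0 + Σ_{t<8} Y_t with i.i.d. increments Y_t = y(d_t) ∈ {+1, −1, 0}.
Outcome values over d=0..9: [1, 1, 1, 1, -1, -1, -1, 0, 0, 0]
Σy = 1, Σy² = 7, M = 10
μ = 1/10 = 1/10,  σ² = 7/10 − (1/10)² = 69/100
Independent increments: Var[X_8] = 8·σ² = 8·(69/100) = 138/25

138/25


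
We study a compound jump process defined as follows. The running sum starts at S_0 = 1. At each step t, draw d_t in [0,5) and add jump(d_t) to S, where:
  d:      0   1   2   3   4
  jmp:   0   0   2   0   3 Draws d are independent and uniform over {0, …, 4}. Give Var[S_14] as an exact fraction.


112/5

Outcome values over d=0..4: [0, 0, 2, 0, 3]
Σy = 5, Σy² = 13, M = 5
μ = 5/5 = 1,  σ² = 13/5 − (1)² = 8/5
Independent increments: Var[S_14] = 14·σ² = 14·(8/5) = 112/5


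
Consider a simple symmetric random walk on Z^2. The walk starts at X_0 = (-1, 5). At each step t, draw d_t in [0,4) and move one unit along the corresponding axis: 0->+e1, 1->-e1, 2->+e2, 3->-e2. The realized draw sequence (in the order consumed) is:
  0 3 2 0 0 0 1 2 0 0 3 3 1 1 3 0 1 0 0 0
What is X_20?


(5, 3)

t=0: X=(-1, 5), d=0 → +e1, X_1=(0, 5)
t=1: X=(0, 5), d=3 → -e2, X_2=(0, 4)
t=2: X=(0, 4), d=2 → +e2, X_3=(0, 5)
t=3: X=(0, 5), d=0 → +e1, X_4=(1, 5)
t=4: X=(1, 5), d=0 → +e1, X_5=(2, 5)
t=5: X=(2, 5), d=0 → +e1, X_6=(3, 5)
t=6: X=(3, 5), d=1 → -e1, X_7=(2, 5)
t=7: X=(2, 5), d=2 → +e2, X_8=(2, 6)
t=8: X=(2, 6), d=0 → +e1, X_9=(3, 6)
t=9: X=(3, 6), d=0 → +e1, X_10=(4, 6)
t=10: X=(4, 6), d=3 → -e2, X_11=(4, 5)
t=11: X=(4, 5), d=3 → -e2, X_12=(4, 4)
t=12: X=(4, 4), d=1 → -e1, X_13=(3, 4)
t=13: X=(3, 4), d=1 → -e1, X_14=(2, 4)
t=14: X=(2, 4), d=3 → -e2, X_15=(2, 3)
t=15: X=(2, 3), d=0 → +e1, X_16=(3, 3)
t=16: X=(3, 3), d=1 → -e1, X_17=(2, 3)
t=17: X=(2, 3), d=0 → +e1, X_18=(3, 3)
t=18: X=(3, 3), d=0 → +e1, X_19=(4, 3)
t=19: X=(4, 3), d=0 → +e1, X_20=(5, 3)


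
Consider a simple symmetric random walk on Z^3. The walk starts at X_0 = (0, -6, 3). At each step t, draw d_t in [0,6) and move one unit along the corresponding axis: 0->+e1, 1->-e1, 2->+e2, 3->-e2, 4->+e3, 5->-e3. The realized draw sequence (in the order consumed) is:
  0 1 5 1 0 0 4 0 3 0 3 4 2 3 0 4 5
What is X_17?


(4, -8, 4)

t=0: X=(0, -6, 3), d=0 → +e1, X_1=(1, -6, 3)
t=1: X=(1, -6, 3), d=1 → -e1, X_2=(0, -6, 3)
t=2: X=(0, -6, 3), d=5 → -e3, X_3=(0, -6, 2)
t=3: X=(0, -6, 2), d=1 → -e1, X_4=(-1, -6, 2)
t=4: X=(-1, -6, 2), d=0 → +e1, X_5=(0, -6, 2)
t=5: X=(0, -6, 2), d=0 → +e1, X_6=(1, -6, 2)
t=6: X=(1, -6, 2), d=4 → +e3, X_7=(1, -6, 3)
t=7: X=(1, -6, 3), d=0 → +e1, X_8=(2, -6, 3)
t=8: X=(2, -6, 3), d=3 → -e2, X_9=(2, -7, 3)
t=9: X=(2, -7, 3), d=0 → +e1, X_10=(3, -7, 3)
t=10: X=(3, -7, 3), d=3 → -e2, X_11=(3, -8, 3)
t=11: X=(3, -8, 3), d=4 → +e3, X_12=(3, -8, 4)
t=12: X=(3, -8, 4), d=2 → +e2, X_13=(3, -7, 4)
t=13: X=(3, -7, 4), d=3 → -e2, X_14=(3, -8, 4)
t=14: X=(3, -8, 4), d=0 → +e1, X_15=(4, -8, 4)
t=15: X=(4, -8, 4), d=4 → +e3, X_16=(4, -8, 5)
t=16: X=(4, -8, 5), d=5 → -e3, X_17=(4, -8, 4)


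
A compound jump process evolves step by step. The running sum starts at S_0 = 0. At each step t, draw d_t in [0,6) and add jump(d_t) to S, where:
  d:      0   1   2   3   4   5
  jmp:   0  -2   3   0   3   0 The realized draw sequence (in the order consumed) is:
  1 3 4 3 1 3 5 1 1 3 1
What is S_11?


-7

t=0: S=0, d=1, jump=-2, S_1=-2
t=1: S=-2, d=3, jump=0, S_2=-2
t=2: S=-2, d=4, jump=3, S_3=1
t=3: S=1, d=3, jump=0, S_4=1
t=4: S=1, d=1, jump=-2, S_5=-1
t=5: S=-1, d=3, jump=0, S_6=-1
t=6: S=-1, d=5, jump=0, S_7=-1
t=7: S=-1, d=1, jump=-2, S_8=-3
t=8: S=-3, d=1, jump=-2, S_9=-5
t=9: S=-5, d=3, jump=0, S_10=-5
t=10: S=-5, d=1, jump=-2, S_11=-7


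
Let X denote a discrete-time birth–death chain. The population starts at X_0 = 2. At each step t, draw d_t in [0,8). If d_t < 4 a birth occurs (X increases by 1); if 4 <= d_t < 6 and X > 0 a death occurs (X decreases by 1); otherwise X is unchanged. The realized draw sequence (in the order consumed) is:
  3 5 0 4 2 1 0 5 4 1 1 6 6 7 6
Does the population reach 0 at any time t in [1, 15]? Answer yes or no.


t=0: X=2, d=3 → birth, X_1=3
t=1: X=3, d=5 → death, X_2=2
t=2: X=2, d=0 → birth, X_3=3
t=3: X=3, d=4 → death, X_4=2
t=4: X=2, d=2 → birth, X_5=3
t=5: X=3, d=1 → birth, X_6=4
t=6: X=4, d=0 → birth, X_7=5
t=7: X=5, d=5 → death, X_8=4
t=8: X=4, d=4 → death, X_9=3
t=9: X=3, d=1 → birth, X_10=4
t=10: X=4, d=1 → birth, X_11=5
t=11: X=5, d=6 → hold, X_12=5
t=12: X=5, d=6 → hold, X_13=5
t=13: X=5, d=7 → hold, X_14=5
t=14: X=5, d=6 → hold, X_15=5

no


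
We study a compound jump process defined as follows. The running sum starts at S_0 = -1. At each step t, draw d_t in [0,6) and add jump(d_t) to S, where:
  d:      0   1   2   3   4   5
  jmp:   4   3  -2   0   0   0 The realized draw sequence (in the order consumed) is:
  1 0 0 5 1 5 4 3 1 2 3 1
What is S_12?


t=0: S=-1, d=1, jump=3, S_1=2
t=1: S=2, d=0, jump=4, S_2=6
t=2: S=6, d=0, jump=4, S_3=10
t=3: S=10, d=5, jump=0, S_4=10
t=4: S=10, d=1, jump=3, S_5=13
t=5: S=13, d=5, jump=0, S_6=13
t=6: S=13, d=4, jump=0, S_7=13
t=7: S=13, d=3, jump=0, S_8=13
t=8: S=13, d=1, jump=3, S_9=16
t=9: S=16, d=2, jump=-2, S_10=14
t=10: S=14, d=3, jump=0, S_11=14
t=11: S=14, d=1, jump=3, S_12=17

17


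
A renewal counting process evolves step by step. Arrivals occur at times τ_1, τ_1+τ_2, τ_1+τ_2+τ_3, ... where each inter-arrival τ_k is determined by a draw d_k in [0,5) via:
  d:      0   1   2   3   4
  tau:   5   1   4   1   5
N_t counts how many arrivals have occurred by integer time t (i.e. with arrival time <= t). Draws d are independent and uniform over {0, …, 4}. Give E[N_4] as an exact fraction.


Inter-arrival values over d=0..4: [5, 1, 4, 1, 5]
Each d has probability 1/5, so the pmf of τ is: f(1) = 2/5, f(4) = 1/5, f(5) = 2/5
Renewal equation for m(n) = E[N_n]: condition on τ_1 = k (if k <= n, one arrival plus a fresh copy on the remaining n−k steps): m(n) = F(n) + Σ_{k<=n} f(k)·m(n−k), where F(n) = P(τ <= n) and m(0) = 0
m(1) = F(1) = 2/5
m(2) = F(2) + f(1)·m(1) = 2/5 + 2/5·2/5 = 14/25
m(3) = F(3) + f(1)·m(2) = 2/5 + 2/5·14/25 = 78/125
m(4) = F(4) + f(1)·m(3) = 3/5 + 2/5·78/125 = 531/625
E[N_4] = m(4) = 531/625

531/625


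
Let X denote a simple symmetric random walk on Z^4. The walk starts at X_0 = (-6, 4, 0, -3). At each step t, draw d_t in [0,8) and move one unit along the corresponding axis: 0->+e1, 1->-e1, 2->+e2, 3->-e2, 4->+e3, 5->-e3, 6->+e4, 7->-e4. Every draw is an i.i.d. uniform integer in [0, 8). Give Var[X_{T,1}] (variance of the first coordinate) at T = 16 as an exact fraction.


4

Outcome values over d=0..7: [1, -1, 0, 0, 0, 0, 0, 0]
Σy = 0, Σy² = 2, M = 8
μ = 0/8 = 0,  σ² = 2/8 − (0)² = 1/4
Independent increments: Var[X_16] = 16·σ² = 16·(1/4) = 4


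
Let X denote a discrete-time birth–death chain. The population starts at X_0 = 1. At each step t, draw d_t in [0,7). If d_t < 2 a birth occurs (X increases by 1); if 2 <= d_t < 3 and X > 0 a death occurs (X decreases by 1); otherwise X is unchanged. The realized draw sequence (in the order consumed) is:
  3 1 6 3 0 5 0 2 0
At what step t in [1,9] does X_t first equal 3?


t=0: X=1, d=3 → hold, X_1=1
t=1: X=1, d=1 → birth, X_2=2
t=2: X=2, d=6 → hold, X_3=2
t=3: X=2, d=3 → hold, X_4=2
t=4: X=2, d=0 → birth, X_5=3
t=5: X=3, d=5 → hold, X_6=3
t=6: X=3, d=0 → birth, X_7=4
t=7: X=4, d=2 → death, X_8=3
t=8: X=3, d=0 → birth, X_9=4

5


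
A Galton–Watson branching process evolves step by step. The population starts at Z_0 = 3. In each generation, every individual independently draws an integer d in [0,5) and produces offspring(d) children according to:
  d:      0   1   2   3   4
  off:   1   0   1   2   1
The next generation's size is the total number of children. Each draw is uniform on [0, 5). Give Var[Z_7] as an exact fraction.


Outcome values over d=0..4: [1, 0, 1, 2, 1]
Σy = 5, Σy² = 7, M = 5
μ = 5/5 = 1,  σ² = 7/5 − (1)² = 2/5
V_0 = 0, E_0 = 3
V_1 = 2/5·E_0 + (1)²·V_0 = 6/5;  E_1 = 3
V_2 = 2/5·E_1 + (1)²·V_1 = 12/5;  E_2 = 3
V_3 = 2/5·E_2 + (1)²·V_2 = 18/5;  E_3 = 3
V_4 = 2/5·E_3 + (1)²·V_3 = 24/5;  E_4 = 3
V_5 = 2/5·E_4 + (1)²·V_4 = 6;  E_5 = 3
V_6 = 2/5·E_5 + (1)²·V_5 = 36/5;  E_6 = 3
V_7 = 2/5·E_6 + (1)²·V_6 = 42/5;  E_7 = 3

42/5


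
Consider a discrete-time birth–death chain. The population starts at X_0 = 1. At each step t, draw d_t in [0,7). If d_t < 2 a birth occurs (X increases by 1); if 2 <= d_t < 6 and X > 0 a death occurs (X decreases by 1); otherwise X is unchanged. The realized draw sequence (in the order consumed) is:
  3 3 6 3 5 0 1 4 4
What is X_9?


0

t=0: X=1, d=3 → death, X_1=0
t=1: X=0, d=3 → hold, X_2=0
t=2: X=0, d=6 → hold, X_3=0
t=3: X=0, d=3 → hold, X_4=0
t=4: X=0, d=5 → hold, X_5=0
t=5: X=0, d=0 → birth, X_6=1
t=6: X=1, d=1 → birth, X_7=2
t=7: X=2, d=4 → death, X_8=1
t=8: X=1, d=4 → death, X_9=0


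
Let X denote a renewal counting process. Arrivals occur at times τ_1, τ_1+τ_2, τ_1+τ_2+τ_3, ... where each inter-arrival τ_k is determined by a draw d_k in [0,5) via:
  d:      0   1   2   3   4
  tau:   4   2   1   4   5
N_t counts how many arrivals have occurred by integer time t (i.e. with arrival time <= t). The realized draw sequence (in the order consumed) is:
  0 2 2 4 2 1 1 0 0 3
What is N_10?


3

draw d_1=0: τ_1=4, arrival time A_1=4
draw d_2=2: τ_2=1, arrival time A_2=5
draw d_3=2: τ_3=1, arrival time A_3=6
draw d_4=4: τ_4=5, arrival time A_4=11
draw d_5=2: τ_5=1, arrival time A_5=12
draw d_6=1: τ_6=2, arrival time A_6=14
draw d_7=1: τ_7=2, arrival time A_7=16
draw d_8=0: τ_8=4, arrival time A_8=20
draw d_9=0: τ_9=4, arrival time A_9=24
draw d_10=3: τ_10=4, arrival time A_10=28
N_t over t=0..10: 0:0 1:0 2:0 3:0 4:1 5:2 6:3 7:3 8:3 9:3 10:3


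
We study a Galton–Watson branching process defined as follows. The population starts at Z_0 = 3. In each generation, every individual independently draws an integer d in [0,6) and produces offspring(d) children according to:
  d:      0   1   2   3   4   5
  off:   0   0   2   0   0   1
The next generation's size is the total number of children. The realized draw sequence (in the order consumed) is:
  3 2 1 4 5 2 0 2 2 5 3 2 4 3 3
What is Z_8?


gen 0: Z_0=3, draws=[3, 2, 1], offspring=[0, 2, 0], Z_1=2
gen 1: Z_1=2, draws=[4, 5], offspring=[0, 1], Z_2=1
gen 2: Z_2=1, draws=[2], offspring=[2], Z_3=2
gen 3: Z_3=2, draws=[0, 2], offspring=[0, 2], Z_4=2
gen 4: Z_4=2, draws=[2, 5], offspring=[2, 1], Z_5=3
gen 5: Z_5=3, draws=[3, 2, 4], offspring=[0, 2, 0], Z_6=2
gen 6: Z_6=2, draws=[3, 3], offspring=[0, 0], Z_7=0
gen 7: Z_7=0, draws=[], offspring=[], Z_8=0

0


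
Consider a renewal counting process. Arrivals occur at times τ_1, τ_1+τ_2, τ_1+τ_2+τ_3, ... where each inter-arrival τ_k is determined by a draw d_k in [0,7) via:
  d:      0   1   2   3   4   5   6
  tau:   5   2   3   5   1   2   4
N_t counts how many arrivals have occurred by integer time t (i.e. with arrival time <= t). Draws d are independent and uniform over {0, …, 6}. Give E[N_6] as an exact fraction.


Inter-arrival values over d=0..6: [5, 2, 3, 5, 1, 2, 4]
Each d has probability 1/7, so the pmf of τ is: f(1) = 1/7, f(2) = 2/7, f(3) = 1/7, f(4) = 1/7, f(5) = 2/7
Renewal equation for m(n) = E[N_n]: condition on τ_1 = k (if k <= n, one arrival plus a fresh copy on the remaining n−k steps): m(n) = F(n) + Σ_{k<=n} f(k)·m(n−k), where F(n) = P(τ <= n) and m(0) = 0
m(1) = F(1) = 1/7
m(2) = F(2) + f(1)·m(1) = 3/7 + 1/7·1/7 = 22/49
m(3) = F(3) + f(1)·m(2) + f(2)·m(1) = 4/7 + 1/7·22/49 + 2/7·1/7 = 232/343
m(4) = F(4) + f(1)·m(3) + f(2)·m(2) + f(3)·m(1) = 5/7 + 1/7·232/343 + 2/7·22/49 + 1/7·1/7 = 2304/2401
m(5) = F(5) + f(1)·m(4) + f(2)·m(3) + f(3)·m(2) + f(4)·m(1) = 1 + 1/7·2304/2401 + 2/7·232/343 + 1/7·22/49 + 1/7·1/7 = 23780/16807
m(6) = F(6) + f(1)·m(5) + f(2)·m(4) + f(3)·m(3) + f(4)·m(2) + f(5)·m(1) = 1 + 1/7·23780/16807 + 2/7·2304/2401 + 1/7·232/343 + 1/7·22/49 + 2/7·1/7 = 197401/117649
E[N_6] = m(6) = 197401/117649

197401/117649
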